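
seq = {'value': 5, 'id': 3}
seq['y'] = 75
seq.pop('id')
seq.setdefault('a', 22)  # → 22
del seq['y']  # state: {'value': 5, 'a': 22}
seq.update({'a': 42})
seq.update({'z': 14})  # {'value': 5, 'a': 42, 'z': 14}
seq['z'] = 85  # {'value': 5, 'a': 42, 'z': 85}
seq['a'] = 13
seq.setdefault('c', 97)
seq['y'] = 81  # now {'value': 5, 'a': 13, 'z': 85, 'c': 97, 'y': 81}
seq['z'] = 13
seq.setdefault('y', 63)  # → 81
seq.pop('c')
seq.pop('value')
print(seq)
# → {'a': 13, 'z': 13, 'y': 81}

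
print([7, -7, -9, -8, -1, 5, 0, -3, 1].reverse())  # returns None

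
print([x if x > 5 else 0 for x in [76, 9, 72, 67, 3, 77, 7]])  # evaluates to [76, 9, 72, 67, 0, 77, 7]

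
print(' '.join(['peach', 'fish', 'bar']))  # peach fish bar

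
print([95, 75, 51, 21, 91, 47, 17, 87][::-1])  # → [87, 17, 47, 91, 21, 51, 75, 95]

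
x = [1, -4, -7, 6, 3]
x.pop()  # 3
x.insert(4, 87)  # [1, -4, -7, 6, 87]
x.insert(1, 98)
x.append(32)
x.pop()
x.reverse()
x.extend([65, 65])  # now [87, 6, -7, -4, 98, 1, 65, 65]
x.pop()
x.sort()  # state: [-7, -4, 1, 6, 65, 87, 98]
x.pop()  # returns 98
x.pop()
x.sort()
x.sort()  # [-7, -4, 1, 6, 65]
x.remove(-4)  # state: [-7, 1, 6, 65]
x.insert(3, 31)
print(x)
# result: [-7, 1, 6, 31, 65]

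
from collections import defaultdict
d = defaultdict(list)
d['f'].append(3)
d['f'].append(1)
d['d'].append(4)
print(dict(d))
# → {'f': [3, 1], 'd': [4]}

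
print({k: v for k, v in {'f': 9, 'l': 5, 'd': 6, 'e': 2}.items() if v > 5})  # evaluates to {'f': 9, 'd': 6}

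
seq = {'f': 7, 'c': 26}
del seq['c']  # {'f': 7}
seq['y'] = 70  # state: {'f': 7, 'y': 70}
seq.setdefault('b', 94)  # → 94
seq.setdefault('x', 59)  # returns 59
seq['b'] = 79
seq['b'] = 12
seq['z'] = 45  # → {'f': 7, 'y': 70, 'b': 12, 'x': 59, 'z': 45}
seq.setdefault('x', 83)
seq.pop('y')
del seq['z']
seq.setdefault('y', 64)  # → 64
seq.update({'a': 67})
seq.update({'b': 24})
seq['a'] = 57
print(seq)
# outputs {'f': 7, 'b': 24, 'x': 59, 'y': 64, 'a': 57}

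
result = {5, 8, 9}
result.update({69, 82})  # {5, 8, 9, 69, 82}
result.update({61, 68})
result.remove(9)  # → {5, 8, 61, 68, 69, 82}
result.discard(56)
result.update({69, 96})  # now {5, 8, 61, 68, 69, 82, 96}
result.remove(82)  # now {5, 8, 61, 68, 69, 96}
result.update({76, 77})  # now {5, 8, 61, 68, 69, 76, 77, 96}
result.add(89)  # {5, 8, 61, 68, 69, 76, 77, 89, 96}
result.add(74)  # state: {5, 8, 61, 68, 69, 74, 76, 77, 89, 96}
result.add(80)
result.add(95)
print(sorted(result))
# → [5, 8, 61, 68, 69, 74, 76, 77, 80, 89, 95, 96]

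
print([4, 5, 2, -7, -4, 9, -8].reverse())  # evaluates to None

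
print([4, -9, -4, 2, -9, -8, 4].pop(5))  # -8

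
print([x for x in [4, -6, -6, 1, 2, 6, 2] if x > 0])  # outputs [4, 1, 2, 6, 2]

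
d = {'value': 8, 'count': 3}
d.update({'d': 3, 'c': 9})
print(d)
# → {'value': 8, 'count': 3, 'd': 3, 'c': 9}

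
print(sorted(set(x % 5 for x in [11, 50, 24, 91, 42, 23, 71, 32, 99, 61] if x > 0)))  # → [0, 1, 2, 3, 4]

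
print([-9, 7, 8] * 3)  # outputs [-9, 7, 8, -9, 7, 8, -9, 7, 8]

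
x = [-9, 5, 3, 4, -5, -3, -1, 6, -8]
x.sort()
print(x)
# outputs [-9, -8, -5, -3, -1, 3, 4, 5, 6]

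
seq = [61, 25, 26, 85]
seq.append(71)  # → [61, 25, 26, 85, 71]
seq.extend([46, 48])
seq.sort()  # [25, 26, 46, 48, 61, 71, 85]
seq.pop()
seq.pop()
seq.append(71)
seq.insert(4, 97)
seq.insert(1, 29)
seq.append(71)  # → [25, 29, 26, 46, 48, 97, 61, 71, 71]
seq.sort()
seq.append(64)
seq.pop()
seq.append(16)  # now [25, 26, 29, 46, 48, 61, 71, 71, 97, 16]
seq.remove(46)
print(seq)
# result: [25, 26, 29, 48, 61, 71, 71, 97, 16]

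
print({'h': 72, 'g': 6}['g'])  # 6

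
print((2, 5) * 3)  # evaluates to (2, 5, 2, 5, 2, 5)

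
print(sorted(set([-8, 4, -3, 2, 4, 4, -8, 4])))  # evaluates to [-8, -3, 2, 4]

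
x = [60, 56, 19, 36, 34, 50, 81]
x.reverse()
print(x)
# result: [81, 50, 34, 36, 19, 56, 60]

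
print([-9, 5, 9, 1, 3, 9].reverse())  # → None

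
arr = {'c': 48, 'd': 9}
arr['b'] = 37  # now {'c': 48, 'd': 9, 'b': 37}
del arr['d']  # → {'c': 48, 'b': 37}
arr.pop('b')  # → 37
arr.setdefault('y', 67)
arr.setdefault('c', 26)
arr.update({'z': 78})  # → {'c': 48, 'y': 67, 'z': 78}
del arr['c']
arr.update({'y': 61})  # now {'y': 61, 'z': 78}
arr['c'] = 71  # {'y': 61, 'z': 78, 'c': 71}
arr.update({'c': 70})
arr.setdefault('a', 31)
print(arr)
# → {'y': 61, 'z': 78, 'c': 70, 'a': 31}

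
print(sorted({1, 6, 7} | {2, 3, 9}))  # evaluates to [1, 2, 3, 6, 7, 9]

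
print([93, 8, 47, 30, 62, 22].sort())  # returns None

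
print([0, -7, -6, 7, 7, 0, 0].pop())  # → 0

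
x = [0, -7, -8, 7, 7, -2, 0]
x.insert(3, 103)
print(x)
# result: [0, -7, -8, 103, 7, 7, -2, 0]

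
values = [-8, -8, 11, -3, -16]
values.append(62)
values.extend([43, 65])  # [-8, -8, 11, -3, -16, 62, 43, 65]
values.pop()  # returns 65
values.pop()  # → 43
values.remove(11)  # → [-8, -8, -3, -16, 62]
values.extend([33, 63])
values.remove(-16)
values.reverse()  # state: [63, 33, 62, -3, -8, -8]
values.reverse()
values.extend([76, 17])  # [-8, -8, -3, 62, 33, 63, 76, 17]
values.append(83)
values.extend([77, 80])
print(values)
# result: [-8, -8, -3, 62, 33, 63, 76, 17, 83, 77, 80]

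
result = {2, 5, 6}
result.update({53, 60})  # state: {2, 5, 6, 53, 60}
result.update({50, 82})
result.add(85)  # {2, 5, 6, 50, 53, 60, 82, 85}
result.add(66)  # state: {2, 5, 6, 50, 53, 60, 66, 82, 85}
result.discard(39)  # {2, 5, 6, 50, 53, 60, 66, 82, 85}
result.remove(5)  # {2, 6, 50, 53, 60, 66, 82, 85}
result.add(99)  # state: {2, 6, 50, 53, 60, 66, 82, 85, 99}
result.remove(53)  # {2, 6, 50, 60, 66, 82, 85, 99}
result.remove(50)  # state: {2, 6, 60, 66, 82, 85, 99}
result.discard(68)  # {2, 6, 60, 66, 82, 85, 99}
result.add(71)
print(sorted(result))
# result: [2, 6, 60, 66, 71, 82, 85, 99]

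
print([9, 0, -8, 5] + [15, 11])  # [9, 0, -8, 5, 15, 11]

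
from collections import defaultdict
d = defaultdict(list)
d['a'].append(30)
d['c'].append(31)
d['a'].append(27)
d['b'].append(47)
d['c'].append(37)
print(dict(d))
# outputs {'a': [30, 27], 'c': [31, 37], 'b': [47]}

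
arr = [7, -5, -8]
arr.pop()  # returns -8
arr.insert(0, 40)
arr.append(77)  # [40, 7, -5, 77]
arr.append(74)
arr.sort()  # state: [-5, 7, 40, 74, 77]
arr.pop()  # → 77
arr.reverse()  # [74, 40, 7, -5]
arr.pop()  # -5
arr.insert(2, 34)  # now [74, 40, 34, 7]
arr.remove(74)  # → [40, 34, 7]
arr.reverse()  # [7, 34, 40]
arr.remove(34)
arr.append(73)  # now [7, 40, 73]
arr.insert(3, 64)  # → [7, 40, 73, 64]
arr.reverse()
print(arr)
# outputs [64, 73, 40, 7]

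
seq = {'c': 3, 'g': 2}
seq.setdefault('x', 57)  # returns 57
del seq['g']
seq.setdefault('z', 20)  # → 20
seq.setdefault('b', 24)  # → 24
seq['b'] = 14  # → {'c': 3, 'x': 57, 'z': 20, 'b': 14}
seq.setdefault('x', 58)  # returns 57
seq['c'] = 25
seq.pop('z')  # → 20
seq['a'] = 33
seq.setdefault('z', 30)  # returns 30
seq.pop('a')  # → 33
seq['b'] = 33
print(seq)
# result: {'c': 25, 'x': 57, 'b': 33, 'z': 30}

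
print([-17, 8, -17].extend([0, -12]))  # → None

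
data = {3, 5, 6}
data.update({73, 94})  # {3, 5, 6, 73, 94}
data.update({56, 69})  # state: {3, 5, 6, 56, 69, 73, 94}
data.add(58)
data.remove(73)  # {3, 5, 6, 56, 58, 69, 94}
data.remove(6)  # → {3, 5, 56, 58, 69, 94}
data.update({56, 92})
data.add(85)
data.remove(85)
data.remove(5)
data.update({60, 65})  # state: {3, 56, 58, 60, 65, 69, 92, 94}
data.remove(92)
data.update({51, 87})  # {3, 51, 56, 58, 60, 65, 69, 87, 94}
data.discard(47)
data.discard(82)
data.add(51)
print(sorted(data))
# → [3, 51, 56, 58, 60, 65, 69, 87, 94]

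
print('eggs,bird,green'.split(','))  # ['eggs', 'bird', 'green']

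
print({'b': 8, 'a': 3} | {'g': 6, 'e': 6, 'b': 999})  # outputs {'b': 999, 'a': 3, 'g': 6, 'e': 6}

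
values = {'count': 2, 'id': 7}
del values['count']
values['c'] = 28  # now {'id': 7, 'c': 28}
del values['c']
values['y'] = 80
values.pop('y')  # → 80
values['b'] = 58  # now {'id': 7, 'b': 58}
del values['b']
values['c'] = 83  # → {'id': 7, 'c': 83}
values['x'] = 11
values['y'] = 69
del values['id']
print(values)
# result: {'c': 83, 'x': 11, 'y': 69}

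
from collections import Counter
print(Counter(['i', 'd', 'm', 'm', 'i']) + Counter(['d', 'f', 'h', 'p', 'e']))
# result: Counter({'i': 2, 'd': 2, 'm': 2, 'f': 1, 'h': 1, 'p': 1, 'e': 1})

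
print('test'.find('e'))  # 1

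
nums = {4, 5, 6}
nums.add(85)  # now {4, 5, 6, 85}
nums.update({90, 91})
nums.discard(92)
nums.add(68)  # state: {4, 5, 6, 68, 85, 90, 91}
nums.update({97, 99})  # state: {4, 5, 6, 68, 85, 90, 91, 97, 99}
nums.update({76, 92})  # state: {4, 5, 6, 68, 76, 85, 90, 91, 92, 97, 99}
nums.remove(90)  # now {4, 5, 6, 68, 76, 85, 91, 92, 97, 99}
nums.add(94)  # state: {4, 5, 6, 68, 76, 85, 91, 92, 94, 97, 99}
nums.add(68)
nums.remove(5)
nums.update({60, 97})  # {4, 6, 60, 68, 76, 85, 91, 92, 94, 97, 99}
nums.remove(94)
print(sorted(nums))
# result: [4, 6, 60, 68, 76, 85, 91, 92, 97, 99]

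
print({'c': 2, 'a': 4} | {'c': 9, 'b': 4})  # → {'c': 9, 'a': 4, 'b': 4}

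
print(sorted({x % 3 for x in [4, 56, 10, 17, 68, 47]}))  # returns [1, 2]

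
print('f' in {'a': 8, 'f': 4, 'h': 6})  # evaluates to True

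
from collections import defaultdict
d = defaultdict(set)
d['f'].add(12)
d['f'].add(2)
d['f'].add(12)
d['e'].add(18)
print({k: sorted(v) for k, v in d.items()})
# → {'f': [2, 12], 'e': [18]}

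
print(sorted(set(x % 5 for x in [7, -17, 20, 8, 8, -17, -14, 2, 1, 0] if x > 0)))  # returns [0, 1, 2, 3]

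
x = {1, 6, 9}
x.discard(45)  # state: {1, 6, 9}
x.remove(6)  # {1, 9}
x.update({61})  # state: {1, 9, 61}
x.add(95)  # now {1, 9, 61, 95}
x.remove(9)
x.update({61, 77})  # {1, 61, 77, 95}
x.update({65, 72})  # {1, 61, 65, 72, 77, 95}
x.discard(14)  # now {1, 61, 65, 72, 77, 95}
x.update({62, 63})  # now {1, 61, 62, 63, 65, 72, 77, 95}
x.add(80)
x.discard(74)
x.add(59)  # {1, 59, 61, 62, 63, 65, 72, 77, 80, 95}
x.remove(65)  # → {1, 59, 61, 62, 63, 72, 77, 80, 95}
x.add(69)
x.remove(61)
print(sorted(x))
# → [1, 59, 62, 63, 69, 72, 77, 80, 95]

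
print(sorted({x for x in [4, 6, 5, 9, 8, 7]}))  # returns [4, 5, 6, 7, 8, 9]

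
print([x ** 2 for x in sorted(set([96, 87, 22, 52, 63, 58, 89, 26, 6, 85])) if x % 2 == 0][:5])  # [36, 484, 676, 2704, 3364]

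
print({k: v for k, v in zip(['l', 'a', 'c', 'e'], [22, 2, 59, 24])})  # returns {'l': 22, 'a': 2, 'c': 59, 'e': 24}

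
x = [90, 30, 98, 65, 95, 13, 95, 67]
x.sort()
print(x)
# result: [13, 30, 65, 67, 90, 95, 95, 98]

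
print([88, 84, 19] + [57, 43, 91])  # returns [88, 84, 19, 57, 43, 91]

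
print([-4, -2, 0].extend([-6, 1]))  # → None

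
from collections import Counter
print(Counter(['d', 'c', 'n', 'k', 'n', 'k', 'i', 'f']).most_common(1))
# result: [('n', 2)]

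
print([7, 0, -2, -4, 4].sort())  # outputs None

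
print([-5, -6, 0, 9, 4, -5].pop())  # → -5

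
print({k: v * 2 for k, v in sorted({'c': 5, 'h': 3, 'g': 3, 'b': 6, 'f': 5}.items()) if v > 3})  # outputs {'b': 12, 'c': 10, 'f': 10}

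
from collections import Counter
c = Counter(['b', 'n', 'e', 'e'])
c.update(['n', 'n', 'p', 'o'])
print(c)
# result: Counter({'n': 3, 'e': 2, 'b': 1, 'p': 1, 'o': 1})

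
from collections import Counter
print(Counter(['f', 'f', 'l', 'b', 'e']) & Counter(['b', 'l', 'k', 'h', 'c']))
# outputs Counter({'l': 1, 'b': 1})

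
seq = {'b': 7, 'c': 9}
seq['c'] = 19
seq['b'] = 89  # {'b': 89, 'c': 19}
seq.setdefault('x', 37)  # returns 37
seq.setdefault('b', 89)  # 89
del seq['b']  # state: {'c': 19, 'x': 37}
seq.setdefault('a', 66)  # 66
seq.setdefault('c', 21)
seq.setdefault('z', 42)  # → 42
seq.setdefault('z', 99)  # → 42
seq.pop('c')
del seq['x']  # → {'a': 66, 'z': 42}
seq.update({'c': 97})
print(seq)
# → {'a': 66, 'z': 42, 'c': 97}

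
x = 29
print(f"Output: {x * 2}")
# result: Output: 58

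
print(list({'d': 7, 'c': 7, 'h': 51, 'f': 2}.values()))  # [7, 7, 51, 2]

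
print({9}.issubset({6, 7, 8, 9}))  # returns True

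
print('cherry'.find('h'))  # 1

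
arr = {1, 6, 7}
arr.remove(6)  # {1, 7}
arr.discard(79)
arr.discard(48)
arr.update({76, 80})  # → {1, 7, 76, 80}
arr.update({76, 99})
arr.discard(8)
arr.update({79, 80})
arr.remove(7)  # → {1, 76, 79, 80, 99}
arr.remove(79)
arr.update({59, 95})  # {1, 59, 76, 80, 95, 99}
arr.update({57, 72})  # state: {1, 57, 59, 72, 76, 80, 95, 99}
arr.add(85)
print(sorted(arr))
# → [1, 57, 59, 72, 76, 80, 85, 95, 99]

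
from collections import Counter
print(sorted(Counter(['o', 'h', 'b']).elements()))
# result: ['b', 'h', 'o']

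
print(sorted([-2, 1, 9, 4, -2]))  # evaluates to [-2, -2, 1, 4, 9]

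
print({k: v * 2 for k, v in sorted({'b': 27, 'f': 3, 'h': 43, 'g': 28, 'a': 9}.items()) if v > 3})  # {'a': 18, 'b': 54, 'g': 56, 'h': 86}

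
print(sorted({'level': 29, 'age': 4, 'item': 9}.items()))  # [('age', 4), ('item', 9), ('level', 29)]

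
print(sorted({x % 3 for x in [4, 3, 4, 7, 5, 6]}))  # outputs [0, 1, 2]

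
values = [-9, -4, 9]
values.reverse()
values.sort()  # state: [-9, -4, 9]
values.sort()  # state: [-9, -4, 9]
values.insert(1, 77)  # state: [-9, 77, -4, 9]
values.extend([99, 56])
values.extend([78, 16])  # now [-9, 77, -4, 9, 99, 56, 78, 16]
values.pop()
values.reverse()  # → [78, 56, 99, 9, -4, 77, -9]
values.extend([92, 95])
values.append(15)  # [78, 56, 99, 9, -4, 77, -9, 92, 95, 15]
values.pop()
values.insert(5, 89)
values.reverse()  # [95, 92, -9, 77, 89, -4, 9, 99, 56, 78]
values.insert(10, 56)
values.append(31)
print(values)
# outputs [95, 92, -9, 77, 89, -4, 9, 99, 56, 78, 56, 31]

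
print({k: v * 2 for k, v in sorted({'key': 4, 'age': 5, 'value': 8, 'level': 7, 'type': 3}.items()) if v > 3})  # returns {'age': 10, 'key': 8, 'level': 14, 'value': 16}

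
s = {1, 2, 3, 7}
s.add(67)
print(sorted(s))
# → [1, 2, 3, 7, 67]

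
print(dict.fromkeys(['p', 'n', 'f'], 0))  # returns {'p': 0, 'n': 0, 'f': 0}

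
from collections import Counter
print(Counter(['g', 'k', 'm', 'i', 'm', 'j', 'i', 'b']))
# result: Counter({'m': 2, 'i': 2, 'g': 1, 'k': 1, 'j': 1, 'b': 1})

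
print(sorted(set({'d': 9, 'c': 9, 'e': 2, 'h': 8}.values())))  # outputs [2, 8, 9]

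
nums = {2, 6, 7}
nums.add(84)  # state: {2, 6, 7, 84}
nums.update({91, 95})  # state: {2, 6, 7, 84, 91, 95}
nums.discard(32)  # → {2, 6, 7, 84, 91, 95}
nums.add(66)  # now {2, 6, 7, 66, 84, 91, 95}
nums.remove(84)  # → {2, 6, 7, 66, 91, 95}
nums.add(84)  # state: {2, 6, 7, 66, 84, 91, 95}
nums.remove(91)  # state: {2, 6, 7, 66, 84, 95}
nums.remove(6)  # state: {2, 7, 66, 84, 95}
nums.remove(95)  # {2, 7, 66, 84}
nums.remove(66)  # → {2, 7, 84}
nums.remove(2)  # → {7, 84}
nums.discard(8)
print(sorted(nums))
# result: [7, 84]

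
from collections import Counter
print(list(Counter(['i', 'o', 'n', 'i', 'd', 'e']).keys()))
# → ['i', 'o', 'n', 'd', 'e']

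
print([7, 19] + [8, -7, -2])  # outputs [7, 19, 8, -7, -2]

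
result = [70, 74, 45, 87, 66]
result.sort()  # [45, 66, 70, 74, 87]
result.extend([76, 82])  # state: [45, 66, 70, 74, 87, 76, 82]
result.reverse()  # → [82, 76, 87, 74, 70, 66, 45]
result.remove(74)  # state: [82, 76, 87, 70, 66, 45]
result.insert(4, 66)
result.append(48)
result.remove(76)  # [82, 87, 70, 66, 66, 45, 48]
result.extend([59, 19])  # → [82, 87, 70, 66, 66, 45, 48, 59, 19]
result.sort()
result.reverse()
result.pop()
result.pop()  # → 45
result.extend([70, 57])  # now [87, 82, 70, 66, 66, 59, 48, 70, 57]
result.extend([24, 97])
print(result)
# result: [87, 82, 70, 66, 66, 59, 48, 70, 57, 24, 97]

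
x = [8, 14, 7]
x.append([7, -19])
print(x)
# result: [8, 14, 7, [7, -19]]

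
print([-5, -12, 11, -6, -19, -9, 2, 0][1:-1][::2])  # [-12, -6, -9]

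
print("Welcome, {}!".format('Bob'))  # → Welcome, Bob!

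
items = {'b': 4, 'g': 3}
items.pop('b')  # 4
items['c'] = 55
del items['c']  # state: {'g': 3}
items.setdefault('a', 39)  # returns 39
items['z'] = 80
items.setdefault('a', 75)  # 39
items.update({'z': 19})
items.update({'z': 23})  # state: {'g': 3, 'a': 39, 'z': 23}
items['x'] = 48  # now {'g': 3, 'a': 39, 'z': 23, 'x': 48}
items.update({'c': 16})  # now {'g': 3, 'a': 39, 'z': 23, 'x': 48, 'c': 16}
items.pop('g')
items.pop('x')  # 48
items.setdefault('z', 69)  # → 23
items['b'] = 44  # {'a': 39, 'z': 23, 'c': 16, 'b': 44}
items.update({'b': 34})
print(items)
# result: {'a': 39, 'z': 23, 'c': 16, 'b': 34}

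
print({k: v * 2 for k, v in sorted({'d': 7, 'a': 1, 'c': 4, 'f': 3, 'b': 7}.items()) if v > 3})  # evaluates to {'b': 14, 'c': 8, 'd': 14}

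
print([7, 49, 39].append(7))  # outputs None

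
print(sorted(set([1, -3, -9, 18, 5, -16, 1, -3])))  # [-16, -9, -3, 1, 5, 18]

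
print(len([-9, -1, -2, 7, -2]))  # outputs 5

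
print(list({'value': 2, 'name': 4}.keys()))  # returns ['value', 'name']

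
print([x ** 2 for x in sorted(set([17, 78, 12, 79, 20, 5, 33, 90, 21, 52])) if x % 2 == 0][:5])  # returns [144, 400, 2704, 6084, 8100]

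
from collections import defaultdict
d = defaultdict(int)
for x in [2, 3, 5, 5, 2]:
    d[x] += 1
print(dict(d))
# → {2: 2, 3: 1, 5: 2}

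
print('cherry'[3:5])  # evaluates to rr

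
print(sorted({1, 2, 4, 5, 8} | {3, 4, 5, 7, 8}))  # [1, 2, 3, 4, 5, 7, 8]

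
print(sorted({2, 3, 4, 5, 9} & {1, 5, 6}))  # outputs [5]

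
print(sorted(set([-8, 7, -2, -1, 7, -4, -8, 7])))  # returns [-8, -4, -2, -1, 7]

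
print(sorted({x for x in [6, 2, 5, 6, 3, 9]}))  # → [2, 3, 5, 6, 9]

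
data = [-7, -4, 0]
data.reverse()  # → [0, -4, -7]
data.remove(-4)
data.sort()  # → [-7, 0]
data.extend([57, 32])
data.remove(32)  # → [-7, 0, 57]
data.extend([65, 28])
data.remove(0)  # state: [-7, 57, 65, 28]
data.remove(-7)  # [57, 65, 28]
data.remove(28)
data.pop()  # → 65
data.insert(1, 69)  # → [57, 69]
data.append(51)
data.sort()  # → [51, 57, 69]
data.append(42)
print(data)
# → [51, 57, 69, 42]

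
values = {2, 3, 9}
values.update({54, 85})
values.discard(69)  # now {2, 3, 9, 54, 85}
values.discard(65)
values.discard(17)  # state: {2, 3, 9, 54, 85}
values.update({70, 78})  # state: {2, 3, 9, 54, 70, 78, 85}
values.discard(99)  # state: {2, 3, 9, 54, 70, 78, 85}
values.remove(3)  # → {2, 9, 54, 70, 78, 85}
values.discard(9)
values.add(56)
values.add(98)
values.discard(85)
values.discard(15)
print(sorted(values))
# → [2, 54, 56, 70, 78, 98]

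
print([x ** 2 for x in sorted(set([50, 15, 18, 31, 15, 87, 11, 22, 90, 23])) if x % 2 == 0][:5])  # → [324, 484, 2500, 8100]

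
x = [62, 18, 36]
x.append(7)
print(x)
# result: [62, 18, 36, 7]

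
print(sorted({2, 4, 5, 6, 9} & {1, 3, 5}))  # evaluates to [5]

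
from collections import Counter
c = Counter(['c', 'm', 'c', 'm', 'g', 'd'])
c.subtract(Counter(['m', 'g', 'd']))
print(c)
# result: Counter({'c': 2, 'm': 1, 'g': 0, 'd': 0})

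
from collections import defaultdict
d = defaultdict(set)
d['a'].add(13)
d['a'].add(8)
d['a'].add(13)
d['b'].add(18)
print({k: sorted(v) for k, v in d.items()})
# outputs {'a': [8, 13], 'b': [18]}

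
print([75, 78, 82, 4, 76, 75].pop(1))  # 78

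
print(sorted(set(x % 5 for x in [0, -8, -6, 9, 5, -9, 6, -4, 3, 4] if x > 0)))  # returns [0, 1, 3, 4]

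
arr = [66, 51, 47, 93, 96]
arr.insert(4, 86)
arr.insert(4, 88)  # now [66, 51, 47, 93, 88, 86, 96]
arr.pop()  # 96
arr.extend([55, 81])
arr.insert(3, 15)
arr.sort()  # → [15, 47, 51, 55, 66, 81, 86, 88, 93]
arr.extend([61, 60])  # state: [15, 47, 51, 55, 66, 81, 86, 88, 93, 61, 60]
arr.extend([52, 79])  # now [15, 47, 51, 55, 66, 81, 86, 88, 93, 61, 60, 52, 79]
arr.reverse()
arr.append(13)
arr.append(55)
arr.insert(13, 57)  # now [79, 52, 60, 61, 93, 88, 86, 81, 66, 55, 51, 47, 15, 57, 13, 55]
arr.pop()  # 55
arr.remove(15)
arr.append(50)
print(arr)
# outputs [79, 52, 60, 61, 93, 88, 86, 81, 66, 55, 51, 47, 57, 13, 50]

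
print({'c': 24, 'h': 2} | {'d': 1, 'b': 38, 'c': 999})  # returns {'c': 999, 'h': 2, 'd': 1, 'b': 38}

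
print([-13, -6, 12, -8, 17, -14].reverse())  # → None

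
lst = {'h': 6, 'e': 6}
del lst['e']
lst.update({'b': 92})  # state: {'h': 6, 'b': 92}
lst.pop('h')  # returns 6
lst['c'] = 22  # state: {'b': 92, 'c': 22}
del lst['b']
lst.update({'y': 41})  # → {'c': 22, 'y': 41}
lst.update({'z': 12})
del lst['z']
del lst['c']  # {'y': 41}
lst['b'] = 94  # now {'y': 41, 'b': 94}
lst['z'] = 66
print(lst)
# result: {'y': 41, 'b': 94, 'z': 66}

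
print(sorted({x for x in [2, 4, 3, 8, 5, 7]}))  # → [2, 3, 4, 5, 7, 8]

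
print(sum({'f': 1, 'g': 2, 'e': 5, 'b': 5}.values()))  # 13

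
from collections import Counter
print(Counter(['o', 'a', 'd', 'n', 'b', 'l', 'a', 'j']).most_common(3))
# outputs [('a', 2), ('o', 1), ('d', 1)]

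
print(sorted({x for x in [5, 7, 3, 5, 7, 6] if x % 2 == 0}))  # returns [6]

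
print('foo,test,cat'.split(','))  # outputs ['foo', 'test', 'cat']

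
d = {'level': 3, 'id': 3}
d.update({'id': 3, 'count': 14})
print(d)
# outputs {'level': 3, 'id': 3, 'count': 14}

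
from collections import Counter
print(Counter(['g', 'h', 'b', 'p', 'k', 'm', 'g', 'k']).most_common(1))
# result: [('g', 2)]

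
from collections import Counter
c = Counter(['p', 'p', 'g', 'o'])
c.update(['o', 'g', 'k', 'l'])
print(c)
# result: Counter({'p': 2, 'g': 2, 'o': 2, 'k': 1, 'l': 1})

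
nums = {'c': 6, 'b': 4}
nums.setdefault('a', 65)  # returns 65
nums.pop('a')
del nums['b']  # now {'c': 6}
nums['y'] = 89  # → {'c': 6, 'y': 89}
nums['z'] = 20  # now {'c': 6, 'y': 89, 'z': 20}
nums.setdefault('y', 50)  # 89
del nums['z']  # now {'c': 6, 'y': 89}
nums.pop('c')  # 6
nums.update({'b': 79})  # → {'y': 89, 'b': 79}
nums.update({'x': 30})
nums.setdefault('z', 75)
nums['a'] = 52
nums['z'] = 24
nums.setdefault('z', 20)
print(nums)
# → {'y': 89, 'b': 79, 'x': 30, 'z': 24, 'a': 52}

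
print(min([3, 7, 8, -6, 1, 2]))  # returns -6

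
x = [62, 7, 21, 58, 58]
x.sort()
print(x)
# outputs [7, 21, 58, 58, 62]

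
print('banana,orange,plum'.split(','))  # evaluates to ['banana', 'orange', 'plum']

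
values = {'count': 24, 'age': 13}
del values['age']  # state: {'count': 24}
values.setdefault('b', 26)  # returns 26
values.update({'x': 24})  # {'count': 24, 'b': 26, 'x': 24}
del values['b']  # {'count': 24, 'x': 24}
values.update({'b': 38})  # {'count': 24, 'x': 24, 'b': 38}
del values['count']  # {'x': 24, 'b': 38}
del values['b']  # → {'x': 24}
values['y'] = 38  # {'x': 24, 'y': 38}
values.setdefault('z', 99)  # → 99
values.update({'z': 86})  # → {'x': 24, 'y': 38, 'z': 86}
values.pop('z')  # 86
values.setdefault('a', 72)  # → 72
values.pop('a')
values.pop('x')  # 24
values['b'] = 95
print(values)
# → {'y': 38, 'b': 95}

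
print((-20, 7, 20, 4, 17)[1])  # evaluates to 7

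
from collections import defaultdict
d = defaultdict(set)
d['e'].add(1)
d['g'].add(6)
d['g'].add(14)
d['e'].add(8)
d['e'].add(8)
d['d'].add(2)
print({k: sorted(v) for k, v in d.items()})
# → {'e': [1, 8], 'g': [6, 14], 'd': [2]}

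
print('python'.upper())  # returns PYTHON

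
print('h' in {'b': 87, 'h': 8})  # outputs True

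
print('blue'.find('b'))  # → 0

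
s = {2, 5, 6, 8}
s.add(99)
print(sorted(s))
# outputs [2, 5, 6, 8, 99]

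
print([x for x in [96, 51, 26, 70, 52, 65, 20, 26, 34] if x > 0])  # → [96, 51, 26, 70, 52, 65, 20, 26, 34]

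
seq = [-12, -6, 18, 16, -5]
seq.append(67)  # [-12, -6, 18, 16, -5, 67]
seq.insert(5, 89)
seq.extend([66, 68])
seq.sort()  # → [-12, -6, -5, 16, 18, 66, 67, 68, 89]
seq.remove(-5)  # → [-12, -6, 16, 18, 66, 67, 68, 89]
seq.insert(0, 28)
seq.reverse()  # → [89, 68, 67, 66, 18, 16, -6, -12, 28]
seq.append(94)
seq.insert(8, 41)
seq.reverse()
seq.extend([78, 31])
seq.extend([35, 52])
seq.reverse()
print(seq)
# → [52, 35, 31, 78, 89, 68, 67, 66, 18, 16, -6, -12, 41, 28, 94]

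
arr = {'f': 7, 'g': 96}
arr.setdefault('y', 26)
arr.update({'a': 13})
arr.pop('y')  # 26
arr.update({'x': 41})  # {'f': 7, 'g': 96, 'a': 13, 'x': 41}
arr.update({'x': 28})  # {'f': 7, 'g': 96, 'a': 13, 'x': 28}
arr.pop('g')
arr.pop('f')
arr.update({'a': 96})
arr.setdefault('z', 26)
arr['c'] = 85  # {'a': 96, 'x': 28, 'z': 26, 'c': 85}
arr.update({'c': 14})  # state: {'a': 96, 'x': 28, 'z': 26, 'c': 14}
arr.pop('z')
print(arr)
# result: {'a': 96, 'x': 28, 'c': 14}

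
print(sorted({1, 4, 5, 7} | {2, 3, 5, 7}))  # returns [1, 2, 3, 4, 5, 7]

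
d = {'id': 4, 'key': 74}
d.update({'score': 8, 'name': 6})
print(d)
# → {'id': 4, 'key': 74, 'score': 8, 'name': 6}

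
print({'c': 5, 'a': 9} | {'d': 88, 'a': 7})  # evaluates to {'c': 5, 'a': 7, 'd': 88}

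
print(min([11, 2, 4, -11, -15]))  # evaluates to -15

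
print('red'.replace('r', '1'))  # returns 1ed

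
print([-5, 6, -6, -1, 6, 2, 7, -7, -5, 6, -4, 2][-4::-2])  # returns [-5, 7, 6, -6, -5]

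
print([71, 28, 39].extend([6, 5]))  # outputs None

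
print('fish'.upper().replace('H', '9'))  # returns FIS9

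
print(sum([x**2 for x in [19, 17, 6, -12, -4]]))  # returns 846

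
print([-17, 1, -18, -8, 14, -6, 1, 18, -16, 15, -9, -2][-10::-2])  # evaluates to [-18, -17]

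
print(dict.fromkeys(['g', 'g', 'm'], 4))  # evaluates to {'g': 4, 'm': 4}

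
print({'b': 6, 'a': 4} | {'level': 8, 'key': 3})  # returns {'b': 6, 'a': 4, 'level': 8, 'key': 3}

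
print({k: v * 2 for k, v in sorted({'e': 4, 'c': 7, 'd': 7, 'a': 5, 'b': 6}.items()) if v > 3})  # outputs {'a': 10, 'b': 12, 'c': 14, 'd': 14, 'e': 8}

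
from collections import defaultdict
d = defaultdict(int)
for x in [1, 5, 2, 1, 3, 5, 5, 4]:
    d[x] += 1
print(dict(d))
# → {1: 2, 5: 3, 2: 1, 3: 1, 4: 1}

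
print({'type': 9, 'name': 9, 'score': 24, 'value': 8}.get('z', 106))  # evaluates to 106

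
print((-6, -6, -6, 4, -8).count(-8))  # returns 1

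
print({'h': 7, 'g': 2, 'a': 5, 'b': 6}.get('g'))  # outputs 2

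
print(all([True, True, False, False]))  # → False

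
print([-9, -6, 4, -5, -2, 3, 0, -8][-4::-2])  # [-2, 4, -9]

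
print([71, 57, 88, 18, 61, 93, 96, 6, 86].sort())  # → None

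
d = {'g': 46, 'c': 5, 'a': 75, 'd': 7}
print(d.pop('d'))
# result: 7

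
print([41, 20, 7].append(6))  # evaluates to None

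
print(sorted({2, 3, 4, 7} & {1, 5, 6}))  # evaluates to []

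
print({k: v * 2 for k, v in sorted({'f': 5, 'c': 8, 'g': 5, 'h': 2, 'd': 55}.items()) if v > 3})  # {'c': 16, 'd': 110, 'f': 10, 'g': 10}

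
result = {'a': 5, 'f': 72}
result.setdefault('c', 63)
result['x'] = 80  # {'a': 5, 'f': 72, 'c': 63, 'x': 80}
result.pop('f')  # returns 72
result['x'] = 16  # {'a': 5, 'c': 63, 'x': 16}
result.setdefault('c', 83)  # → 63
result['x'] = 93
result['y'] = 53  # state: {'a': 5, 'c': 63, 'x': 93, 'y': 53}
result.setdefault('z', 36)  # 36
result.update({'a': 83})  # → {'a': 83, 'c': 63, 'x': 93, 'y': 53, 'z': 36}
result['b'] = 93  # {'a': 83, 'c': 63, 'x': 93, 'y': 53, 'z': 36, 'b': 93}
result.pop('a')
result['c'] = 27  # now {'c': 27, 'x': 93, 'y': 53, 'z': 36, 'b': 93}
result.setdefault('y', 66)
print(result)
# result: {'c': 27, 'x': 93, 'y': 53, 'z': 36, 'b': 93}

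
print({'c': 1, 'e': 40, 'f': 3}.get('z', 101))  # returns 101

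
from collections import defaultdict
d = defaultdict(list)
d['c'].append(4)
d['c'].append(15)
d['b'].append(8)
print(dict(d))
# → {'c': [4, 15], 'b': [8]}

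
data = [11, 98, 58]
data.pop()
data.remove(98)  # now [11]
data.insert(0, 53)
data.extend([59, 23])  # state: [53, 11, 59, 23]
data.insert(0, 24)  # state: [24, 53, 11, 59, 23]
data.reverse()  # [23, 59, 11, 53, 24]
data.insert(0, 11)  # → [11, 23, 59, 11, 53, 24]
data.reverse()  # [24, 53, 11, 59, 23, 11]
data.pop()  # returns 11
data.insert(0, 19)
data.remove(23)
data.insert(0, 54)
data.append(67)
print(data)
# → [54, 19, 24, 53, 11, 59, 67]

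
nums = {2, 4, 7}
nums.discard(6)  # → {2, 4, 7}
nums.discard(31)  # {2, 4, 7}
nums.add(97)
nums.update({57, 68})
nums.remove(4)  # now {2, 7, 57, 68, 97}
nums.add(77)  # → {2, 7, 57, 68, 77, 97}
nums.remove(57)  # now {2, 7, 68, 77, 97}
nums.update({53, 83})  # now {2, 7, 53, 68, 77, 83, 97}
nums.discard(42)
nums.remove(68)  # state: {2, 7, 53, 77, 83, 97}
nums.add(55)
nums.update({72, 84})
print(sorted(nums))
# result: [2, 7, 53, 55, 72, 77, 83, 84, 97]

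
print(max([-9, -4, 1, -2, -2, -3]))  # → 1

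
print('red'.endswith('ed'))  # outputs True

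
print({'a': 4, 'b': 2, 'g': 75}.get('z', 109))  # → 109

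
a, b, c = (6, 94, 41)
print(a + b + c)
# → 141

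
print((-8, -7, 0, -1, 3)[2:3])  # (0,)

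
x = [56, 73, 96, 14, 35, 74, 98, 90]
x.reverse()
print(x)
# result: [90, 98, 74, 35, 14, 96, 73, 56]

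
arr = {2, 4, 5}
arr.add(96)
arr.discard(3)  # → {2, 4, 5, 96}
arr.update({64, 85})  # {2, 4, 5, 64, 85, 96}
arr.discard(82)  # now {2, 4, 5, 64, 85, 96}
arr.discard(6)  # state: {2, 4, 5, 64, 85, 96}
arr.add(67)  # {2, 4, 5, 64, 67, 85, 96}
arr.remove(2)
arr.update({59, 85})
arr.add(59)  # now {4, 5, 59, 64, 67, 85, 96}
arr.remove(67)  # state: {4, 5, 59, 64, 85, 96}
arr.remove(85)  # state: {4, 5, 59, 64, 96}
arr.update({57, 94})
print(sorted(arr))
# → [4, 5, 57, 59, 64, 94, 96]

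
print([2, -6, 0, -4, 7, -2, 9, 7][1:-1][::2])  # [-6, -4, -2]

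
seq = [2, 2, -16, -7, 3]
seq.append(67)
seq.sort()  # [-16, -7, 2, 2, 3, 67]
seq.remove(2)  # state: [-16, -7, 2, 3, 67]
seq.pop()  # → 67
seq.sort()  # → [-16, -7, 2, 3]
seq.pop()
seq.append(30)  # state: [-16, -7, 2, 30]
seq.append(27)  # [-16, -7, 2, 30, 27]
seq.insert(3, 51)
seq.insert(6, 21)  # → [-16, -7, 2, 51, 30, 27, 21]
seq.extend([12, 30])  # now [-16, -7, 2, 51, 30, 27, 21, 12, 30]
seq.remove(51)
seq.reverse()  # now [30, 12, 21, 27, 30, 2, -7, -16]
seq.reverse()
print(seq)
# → [-16, -7, 2, 30, 27, 21, 12, 30]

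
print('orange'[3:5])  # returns ng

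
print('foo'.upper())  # FOO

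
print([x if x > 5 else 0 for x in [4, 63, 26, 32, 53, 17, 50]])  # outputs [0, 63, 26, 32, 53, 17, 50]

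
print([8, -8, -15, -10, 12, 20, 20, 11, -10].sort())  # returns None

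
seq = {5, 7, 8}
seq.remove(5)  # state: {7, 8}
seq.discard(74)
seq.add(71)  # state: {7, 8, 71}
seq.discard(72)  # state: {7, 8, 71}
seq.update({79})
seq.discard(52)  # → {7, 8, 71, 79}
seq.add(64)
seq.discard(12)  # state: {7, 8, 64, 71, 79}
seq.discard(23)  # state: {7, 8, 64, 71, 79}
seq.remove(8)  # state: {7, 64, 71, 79}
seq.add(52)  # {7, 52, 64, 71, 79}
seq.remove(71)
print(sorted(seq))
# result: [7, 52, 64, 79]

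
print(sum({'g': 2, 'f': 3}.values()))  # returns 5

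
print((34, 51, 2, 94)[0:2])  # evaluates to (34, 51)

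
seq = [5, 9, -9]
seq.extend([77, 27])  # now [5, 9, -9, 77, 27]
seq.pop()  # 27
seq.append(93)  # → [5, 9, -9, 77, 93]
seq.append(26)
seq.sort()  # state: [-9, 5, 9, 26, 77, 93]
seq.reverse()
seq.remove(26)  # [93, 77, 9, 5, -9]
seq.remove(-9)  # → [93, 77, 9, 5]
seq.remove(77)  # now [93, 9, 5]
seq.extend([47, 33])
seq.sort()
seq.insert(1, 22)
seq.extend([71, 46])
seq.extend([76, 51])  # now [5, 22, 9, 33, 47, 93, 71, 46, 76, 51]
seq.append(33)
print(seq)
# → [5, 22, 9, 33, 47, 93, 71, 46, 76, 51, 33]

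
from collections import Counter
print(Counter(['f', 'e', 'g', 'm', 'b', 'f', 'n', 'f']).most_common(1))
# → [('f', 3)]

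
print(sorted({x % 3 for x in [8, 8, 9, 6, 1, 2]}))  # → [0, 1, 2]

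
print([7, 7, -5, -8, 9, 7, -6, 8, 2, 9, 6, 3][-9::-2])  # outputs [-8, 7]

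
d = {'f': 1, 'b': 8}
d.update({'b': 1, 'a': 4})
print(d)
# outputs {'f': 1, 'b': 1, 'a': 4}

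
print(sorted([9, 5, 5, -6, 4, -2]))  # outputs [-6, -2, 4, 5, 5, 9]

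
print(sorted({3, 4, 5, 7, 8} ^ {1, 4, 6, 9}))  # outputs [1, 3, 5, 6, 7, 8, 9]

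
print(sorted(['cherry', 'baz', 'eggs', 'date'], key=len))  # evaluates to ['baz', 'eggs', 'date', 'cherry']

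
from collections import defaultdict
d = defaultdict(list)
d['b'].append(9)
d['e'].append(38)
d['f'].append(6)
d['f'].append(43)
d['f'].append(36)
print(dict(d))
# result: {'b': [9], 'e': [38], 'f': [6, 43, 36]}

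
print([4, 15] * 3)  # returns [4, 15, 4, 15, 4, 15]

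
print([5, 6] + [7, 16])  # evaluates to [5, 6, 7, 16]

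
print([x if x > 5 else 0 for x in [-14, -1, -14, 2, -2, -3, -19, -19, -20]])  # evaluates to [0, 0, 0, 0, 0, 0, 0, 0, 0]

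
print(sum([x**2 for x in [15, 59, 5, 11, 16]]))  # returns 4108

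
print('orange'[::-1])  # egnaro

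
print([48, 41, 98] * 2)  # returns [48, 41, 98, 48, 41, 98]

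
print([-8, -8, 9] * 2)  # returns [-8, -8, 9, -8, -8, 9]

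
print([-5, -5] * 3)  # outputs [-5, -5, -5, -5, -5, -5]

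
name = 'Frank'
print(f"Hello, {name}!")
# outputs Hello, Frank!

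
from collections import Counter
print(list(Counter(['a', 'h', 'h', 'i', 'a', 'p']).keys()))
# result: ['a', 'h', 'i', 'p']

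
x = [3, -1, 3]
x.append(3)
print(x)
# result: [3, -1, 3, 3]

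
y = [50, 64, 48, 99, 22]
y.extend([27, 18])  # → [50, 64, 48, 99, 22, 27, 18]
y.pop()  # 18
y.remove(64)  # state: [50, 48, 99, 22, 27]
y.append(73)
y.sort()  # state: [22, 27, 48, 50, 73, 99]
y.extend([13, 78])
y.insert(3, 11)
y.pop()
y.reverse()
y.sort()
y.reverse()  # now [99, 73, 50, 48, 27, 22, 13, 11]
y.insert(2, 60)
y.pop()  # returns 11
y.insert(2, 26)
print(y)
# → [99, 73, 26, 60, 50, 48, 27, 22, 13]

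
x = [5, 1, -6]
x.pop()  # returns -6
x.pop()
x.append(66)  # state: [5, 66]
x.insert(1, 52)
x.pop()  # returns 66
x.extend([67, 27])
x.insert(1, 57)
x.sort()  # [5, 27, 52, 57, 67]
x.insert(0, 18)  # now [18, 5, 27, 52, 57, 67]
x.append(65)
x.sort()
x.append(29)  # [5, 18, 27, 52, 57, 65, 67, 29]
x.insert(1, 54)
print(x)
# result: [5, 54, 18, 27, 52, 57, 65, 67, 29]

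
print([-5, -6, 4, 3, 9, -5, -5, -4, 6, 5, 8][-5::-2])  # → [-5, 9, 4, -5]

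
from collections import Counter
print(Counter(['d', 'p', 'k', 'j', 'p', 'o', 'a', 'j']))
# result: Counter({'p': 2, 'j': 2, 'd': 1, 'k': 1, 'o': 1, 'a': 1})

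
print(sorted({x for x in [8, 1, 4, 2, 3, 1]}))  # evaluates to [1, 2, 3, 4, 8]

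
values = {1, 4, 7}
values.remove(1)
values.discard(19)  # {4, 7}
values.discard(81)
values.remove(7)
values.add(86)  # {4, 86}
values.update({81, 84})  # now {4, 81, 84, 86}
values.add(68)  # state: {4, 68, 81, 84, 86}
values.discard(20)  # {4, 68, 81, 84, 86}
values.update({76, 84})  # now {4, 68, 76, 81, 84, 86}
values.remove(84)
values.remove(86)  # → {4, 68, 76, 81}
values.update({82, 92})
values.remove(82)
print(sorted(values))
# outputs [4, 68, 76, 81, 92]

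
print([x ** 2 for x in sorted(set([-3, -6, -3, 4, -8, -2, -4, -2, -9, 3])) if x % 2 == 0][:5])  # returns [64, 36, 16, 4, 16]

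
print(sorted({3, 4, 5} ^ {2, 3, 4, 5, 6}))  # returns [2, 6]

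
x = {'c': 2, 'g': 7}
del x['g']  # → {'c': 2}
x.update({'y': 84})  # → {'c': 2, 'y': 84}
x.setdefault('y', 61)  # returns 84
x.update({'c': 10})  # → {'c': 10, 'y': 84}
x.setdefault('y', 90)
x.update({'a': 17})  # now {'c': 10, 'y': 84, 'a': 17}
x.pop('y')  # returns 84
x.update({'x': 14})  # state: {'c': 10, 'a': 17, 'x': 14}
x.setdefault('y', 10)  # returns 10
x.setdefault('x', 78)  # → 14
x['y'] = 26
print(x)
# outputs {'c': 10, 'a': 17, 'x': 14, 'y': 26}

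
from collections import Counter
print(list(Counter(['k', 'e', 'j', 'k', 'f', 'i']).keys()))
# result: ['k', 'e', 'j', 'f', 'i']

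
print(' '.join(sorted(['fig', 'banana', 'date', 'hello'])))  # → banana date fig hello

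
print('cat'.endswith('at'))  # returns True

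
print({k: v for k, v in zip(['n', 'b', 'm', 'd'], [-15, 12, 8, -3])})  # {'n': -15, 'b': 12, 'm': 8, 'd': -3}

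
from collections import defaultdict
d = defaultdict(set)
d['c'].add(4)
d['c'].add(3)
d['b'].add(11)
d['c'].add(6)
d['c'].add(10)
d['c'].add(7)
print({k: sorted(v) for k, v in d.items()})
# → {'c': [3, 4, 6, 7, 10], 'b': [11]}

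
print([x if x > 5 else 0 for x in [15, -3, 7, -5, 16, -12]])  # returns [15, 0, 7, 0, 16, 0]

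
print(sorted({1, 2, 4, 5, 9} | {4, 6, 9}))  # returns [1, 2, 4, 5, 6, 9]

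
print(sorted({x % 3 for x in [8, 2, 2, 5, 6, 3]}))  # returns [0, 2]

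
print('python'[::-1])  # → nohtyp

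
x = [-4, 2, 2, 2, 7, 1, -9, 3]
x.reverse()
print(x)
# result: [3, -9, 1, 7, 2, 2, 2, -4]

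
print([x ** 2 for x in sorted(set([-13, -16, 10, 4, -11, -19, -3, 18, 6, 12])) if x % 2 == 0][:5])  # [256, 16, 36, 100, 144]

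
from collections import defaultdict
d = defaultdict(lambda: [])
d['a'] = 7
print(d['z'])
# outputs []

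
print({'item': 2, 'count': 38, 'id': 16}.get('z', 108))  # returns 108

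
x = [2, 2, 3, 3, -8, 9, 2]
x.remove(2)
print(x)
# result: [2, 3, 3, -8, 9, 2]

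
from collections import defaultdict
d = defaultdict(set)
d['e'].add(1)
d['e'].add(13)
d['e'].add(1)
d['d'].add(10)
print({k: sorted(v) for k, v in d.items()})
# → {'e': [1, 13], 'd': [10]}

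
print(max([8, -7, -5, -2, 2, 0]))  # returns 8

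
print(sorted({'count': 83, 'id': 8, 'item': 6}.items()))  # [('count', 83), ('id', 8), ('item', 6)]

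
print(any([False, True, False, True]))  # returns True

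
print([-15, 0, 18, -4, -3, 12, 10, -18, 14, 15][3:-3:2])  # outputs [-4, 12]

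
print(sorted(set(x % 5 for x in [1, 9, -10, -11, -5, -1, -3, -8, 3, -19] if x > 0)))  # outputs [1, 3, 4]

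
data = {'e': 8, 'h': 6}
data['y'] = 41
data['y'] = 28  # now {'e': 8, 'h': 6, 'y': 28}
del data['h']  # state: {'e': 8, 'y': 28}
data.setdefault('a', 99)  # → 99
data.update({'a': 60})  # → {'e': 8, 'y': 28, 'a': 60}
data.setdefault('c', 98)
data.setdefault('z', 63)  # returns 63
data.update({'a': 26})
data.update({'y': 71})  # {'e': 8, 'y': 71, 'a': 26, 'c': 98, 'z': 63}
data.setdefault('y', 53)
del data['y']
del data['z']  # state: {'e': 8, 'a': 26, 'c': 98}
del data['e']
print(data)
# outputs {'a': 26, 'c': 98}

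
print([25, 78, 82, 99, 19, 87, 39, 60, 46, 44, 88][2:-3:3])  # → [82, 87]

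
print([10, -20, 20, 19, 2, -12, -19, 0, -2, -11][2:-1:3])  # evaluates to [20, -12, -2]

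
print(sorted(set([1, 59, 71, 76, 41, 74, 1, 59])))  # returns [1, 41, 59, 71, 74, 76]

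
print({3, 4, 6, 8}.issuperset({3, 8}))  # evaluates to True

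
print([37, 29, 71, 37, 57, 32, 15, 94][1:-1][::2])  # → [29, 37, 32]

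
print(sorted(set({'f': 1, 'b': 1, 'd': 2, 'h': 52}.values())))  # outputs [1, 2, 52]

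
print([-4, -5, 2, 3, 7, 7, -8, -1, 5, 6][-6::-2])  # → [7, 2, -4]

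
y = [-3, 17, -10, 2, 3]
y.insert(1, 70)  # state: [-3, 70, 17, -10, 2, 3]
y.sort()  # [-10, -3, 2, 3, 17, 70]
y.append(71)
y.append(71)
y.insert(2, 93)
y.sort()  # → [-10, -3, 2, 3, 17, 70, 71, 71, 93]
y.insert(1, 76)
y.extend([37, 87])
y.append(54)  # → [-10, 76, -3, 2, 3, 17, 70, 71, 71, 93, 37, 87, 54]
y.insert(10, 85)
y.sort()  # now [-10, -3, 2, 3, 17, 37, 54, 70, 71, 71, 76, 85, 87, 93]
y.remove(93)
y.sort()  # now [-10, -3, 2, 3, 17, 37, 54, 70, 71, 71, 76, 85, 87]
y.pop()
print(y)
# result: [-10, -3, 2, 3, 17, 37, 54, 70, 71, 71, 76, 85]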